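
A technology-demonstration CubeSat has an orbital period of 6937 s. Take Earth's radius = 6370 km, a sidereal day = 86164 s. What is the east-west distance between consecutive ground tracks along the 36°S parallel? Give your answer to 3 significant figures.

2610 km

Node shift per orbit = (6937.0/86164) × 360° = 28.98°.
Equatorial spacing = 28.98 × 111.2 km/° = 3222 km.
At 36° latitude, spacing = 3222 × cos(36°) = 2607 km.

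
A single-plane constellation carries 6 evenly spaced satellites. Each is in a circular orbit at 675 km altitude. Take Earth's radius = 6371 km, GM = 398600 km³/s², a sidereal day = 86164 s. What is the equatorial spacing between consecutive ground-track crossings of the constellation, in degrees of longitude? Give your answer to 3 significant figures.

Semi-major axis a = 6371 + 675 = 7046 km. Period T = 2π√(a³/μ) = 2π√(7046³/398600) = 5886.1 s = 98.10 min.
Single-satellite node shift = (5886.1/86164) × 360° = 24.59°.
With 6 satellites evenly phased, successive equator crossings are 24.59/6 = 4.099° apart.

4.10°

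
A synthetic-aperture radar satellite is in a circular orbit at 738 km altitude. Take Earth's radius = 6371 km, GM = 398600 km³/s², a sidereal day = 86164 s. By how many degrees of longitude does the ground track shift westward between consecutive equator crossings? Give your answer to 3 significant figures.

Semi-major axis a = 6371 + 738 = 7109 km. Period T = 2π√(a³/μ) = 2π√(7109³/398600) = 5965.2 s = 99.42 min.
During one orbit Earth rotates (5965.2 / 86164) × 360° = 24.92°.

24.9°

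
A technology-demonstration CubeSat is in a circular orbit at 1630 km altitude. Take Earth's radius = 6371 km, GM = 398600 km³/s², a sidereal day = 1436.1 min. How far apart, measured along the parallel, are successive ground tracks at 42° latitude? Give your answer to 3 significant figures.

2460 km

Semi-major axis a = 6371 + 1630 = 8001 km. Period T = 2π√(a³/μ) = 2π√(8001³/398600) = 7122.4 s = 118.71 min.
Node shift per orbit = (7122.4/86166) × 360° = 29.76°.
Equatorial spacing = 29.76 × 111.2 km/° = 3309 km.
At 42° latitude, spacing = 3309 × cos(42°) = 2459 km.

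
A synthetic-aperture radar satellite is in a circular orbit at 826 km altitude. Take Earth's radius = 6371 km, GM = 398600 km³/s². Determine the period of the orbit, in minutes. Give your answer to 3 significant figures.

101 min

Semi-major axis a = 6371 + 826 = 7197 km. Period T = 2π√(a³/μ) = 2π√(7197³/398600) = 6076.3 s = 101.27 min.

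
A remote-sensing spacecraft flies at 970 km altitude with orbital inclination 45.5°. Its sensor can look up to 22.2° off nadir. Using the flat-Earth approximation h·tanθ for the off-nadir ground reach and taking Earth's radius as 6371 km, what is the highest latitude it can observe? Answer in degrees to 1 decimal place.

For a prograde orbit the ground track reaches latitude ±i = ±45.5°.
Sensor half-swath on the ground ≈ 970·tan(22.2°) = 396 km = 3.56° of latitude.
Maximum observable latitude ≈ 45.5 + 3.56 = 49.1°.

49.1°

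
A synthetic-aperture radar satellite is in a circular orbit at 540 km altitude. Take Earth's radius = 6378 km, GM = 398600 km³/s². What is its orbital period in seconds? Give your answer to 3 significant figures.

5730 seconds

Semi-major axis a = 6378 + 540 = 6918 km. Period T = 2π√(a³/μ) = 2π√(6918³/398600) = 5726.4 s = 95.44 min.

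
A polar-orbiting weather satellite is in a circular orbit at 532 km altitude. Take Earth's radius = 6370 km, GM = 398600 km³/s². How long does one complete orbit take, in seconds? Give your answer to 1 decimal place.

Semi-major axis a = 6370 + 532 = 6902 km. Period T = 2π√(a³/μ) = 2π√(6902³/398600) = 5706.6 s = 95.11 min.

5706.6 seconds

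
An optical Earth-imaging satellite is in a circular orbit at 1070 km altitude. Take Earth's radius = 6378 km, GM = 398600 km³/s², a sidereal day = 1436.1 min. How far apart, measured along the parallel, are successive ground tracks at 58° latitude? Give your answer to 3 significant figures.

1580 km

Semi-major axis a = 6378 + 1070 = 7448 km. Period T = 2π√(a³/μ) = 2π√(7448³/398600) = 6396.9 s = 106.62 min.
Node shift per orbit = (6396.9/86166) × 360° = 26.73°.
Equatorial spacing = 26.73 × 111.3 km/° = 2975 km.
At 58° latitude, spacing = 2975 × cos(58°) = 1577 km.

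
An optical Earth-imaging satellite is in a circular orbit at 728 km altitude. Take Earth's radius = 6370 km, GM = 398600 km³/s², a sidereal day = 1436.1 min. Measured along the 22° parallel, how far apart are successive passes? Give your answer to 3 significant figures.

2560 km

Semi-major axis a = 6370 + 728 = 7098 km. Period T = 2π√(a³/μ) = 2π√(7098³/398600) = 5951.3 s = 99.19 min.
Node shift per orbit = (5951.3/86166) × 360° = 24.86°.
Equatorial spacing = 24.86 × 111.2 km/° = 2764 km.
At 22° latitude, spacing = 2764 × cos(22°) = 2563 km.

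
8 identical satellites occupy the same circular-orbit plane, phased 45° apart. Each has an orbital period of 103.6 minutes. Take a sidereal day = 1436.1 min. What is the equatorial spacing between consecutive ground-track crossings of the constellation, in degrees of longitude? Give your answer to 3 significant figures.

3.25°

T = 103.6 min = 6216.0 s.
Single-satellite node shift = (6216.0/86166) × 360° = 25.97°.
With 8 satellites evenly phased, successive equator crossings are 25.97/8 = 3.246° apart.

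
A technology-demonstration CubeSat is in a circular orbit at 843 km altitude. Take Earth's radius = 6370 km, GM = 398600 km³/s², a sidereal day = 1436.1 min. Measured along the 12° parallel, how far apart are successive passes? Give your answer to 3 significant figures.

Semi-major axis a = 6370 + 843 = 7213 km. Period T = 2π√(a³/μ) = 2π√(7213³/398600) = 6096.6 s = 101.61 min.
Node shift per orbit = (6096.6/86166) × 360° = 25.47°.
Equatorial spacing = 25.47 × 111.2 km/° = 2832 km.
At 12° latitude, spacing = 2832 × cos(12°) = 2770 km.

2770 km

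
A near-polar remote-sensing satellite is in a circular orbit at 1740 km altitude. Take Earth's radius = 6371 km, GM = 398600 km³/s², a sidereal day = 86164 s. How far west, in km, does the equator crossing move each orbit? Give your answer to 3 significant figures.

Semi-major axis a = 6371 + 1740 = 8111 km. Period T = 2π√(a³/μ) = 2π√(8111³/398600) = 7269.8 s = 121.16 min.
During one orbit Earth rotates (7269.8 / 86164) × 360° = 30.37°.
At the equator that is 30.37° × (2π·6371/360) km/° = 30.37 × 111.2 = 3377 km.

3380 km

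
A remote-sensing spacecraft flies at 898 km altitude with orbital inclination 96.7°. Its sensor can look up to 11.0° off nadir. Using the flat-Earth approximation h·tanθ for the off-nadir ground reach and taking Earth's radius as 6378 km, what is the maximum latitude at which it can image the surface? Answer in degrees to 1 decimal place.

Retrograde orbit: the ground track reaches ±(180° − i) = ±(180 − 96.7) = ±83.3°.
Sensor half-swath on the ground ≈ 898·tan(11.0°) = 175 km = 1.57° of latitude.
Maximum observable latitude ≈ 83.3 + 1.57 = 84.9°.

84.9°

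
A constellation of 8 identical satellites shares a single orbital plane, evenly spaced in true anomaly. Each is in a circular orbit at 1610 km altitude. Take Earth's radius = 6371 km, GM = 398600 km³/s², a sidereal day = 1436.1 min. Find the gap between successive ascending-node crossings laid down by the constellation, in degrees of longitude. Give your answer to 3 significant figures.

Semi-major axis a = 6371 + 1610 = 7981 km. Period T = 2π√(a³/μ) = 2π√(7981³/398600) = 7095.7 s = 118.26 min.
Single-satellite node shift = (7095.7/86166) × 360° = 29.65°.
With 8 satellites evenly phased, successive equator crossings are 29.65/8 = 3.706° apart.

3.71°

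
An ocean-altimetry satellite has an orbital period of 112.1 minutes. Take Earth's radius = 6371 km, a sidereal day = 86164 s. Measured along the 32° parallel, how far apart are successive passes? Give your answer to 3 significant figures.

T = 112.1 min = 6726.0 s.
Node shift per orbit = (6726.0/86164) × 360° = 28.10°.
Equatorial spacing = 28.10 × 111.2 km/° = 3125 km.
At 32° latitude, spacing = 3125 × cos(32°) = 2650 km.

2650 km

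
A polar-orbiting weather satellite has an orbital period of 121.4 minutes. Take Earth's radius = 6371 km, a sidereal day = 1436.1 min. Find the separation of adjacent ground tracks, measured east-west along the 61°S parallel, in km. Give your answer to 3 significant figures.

1640 km

T = 121.4 min = 7284.0 s.
Node shift per orbit = (7284.0/86166) × 360° = 30.43°.
Equatorial spacing = 30.43 × 111.2 km/° = 3384 km.
At 61° latitude, spacing = 3384 × cos(61°) = 1641 km.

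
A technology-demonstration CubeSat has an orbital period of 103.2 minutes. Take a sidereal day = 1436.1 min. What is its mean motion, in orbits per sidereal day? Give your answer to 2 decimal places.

13.92

T = 103.2 min = 6192.0 s.
Orbits per sidereal day = 86166 / 6192.0 = 13.916.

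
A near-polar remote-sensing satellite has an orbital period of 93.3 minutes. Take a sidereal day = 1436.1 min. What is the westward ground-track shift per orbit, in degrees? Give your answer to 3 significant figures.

T = 93.3 min = 5598.0 s.
During one orbit Earth rotates (5598.0 / 86166) × 360° = 23.39°.

23.4°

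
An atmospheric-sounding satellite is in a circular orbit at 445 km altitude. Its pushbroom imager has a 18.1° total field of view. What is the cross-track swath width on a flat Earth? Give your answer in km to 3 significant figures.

142 km

Half-angle = 18.1°/2 = 9.05°.
Swath width ≈ 2h·tan(θ/2) = 2 × 445 × tan(9.05°) = 141.8 km.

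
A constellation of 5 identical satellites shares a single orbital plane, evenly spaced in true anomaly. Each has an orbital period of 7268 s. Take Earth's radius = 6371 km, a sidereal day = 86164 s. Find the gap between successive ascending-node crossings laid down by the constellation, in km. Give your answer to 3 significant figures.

675 km

Single-satellite node shift = (7268.0/86164) × 360° = 30.37°.
With 5 satellites evenly phased, successive equator crossings are 30.37/5 = 6.073° apart.
That is 6.073 × 111.2 = 675 km at the equator.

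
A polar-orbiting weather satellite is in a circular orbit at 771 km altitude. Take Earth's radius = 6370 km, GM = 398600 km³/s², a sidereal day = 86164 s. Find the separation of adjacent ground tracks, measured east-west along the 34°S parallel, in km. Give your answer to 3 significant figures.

Semi-major axis a = 6370 + 771 = 7141 km. Period T = 2π√(a³/μ) = 2π√(7141³/398600) = 6005.5 s = 100.09 min.
Node shift per orbit = (6005.5/86164) × 360° = 25.09°.
Equatorial spacing = 25.09 × 111.2 km/° = 2790 km.
At 34° latitude, spacing = 2790 × cos(34°) = 2313 km.

2310 km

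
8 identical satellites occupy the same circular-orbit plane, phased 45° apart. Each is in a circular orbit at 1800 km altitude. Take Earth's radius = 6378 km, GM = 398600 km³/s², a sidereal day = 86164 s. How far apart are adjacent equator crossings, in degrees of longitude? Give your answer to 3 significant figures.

3.84°

Semi-major axis a = 6378 + 1800 = 8178 km. Period T = 2π√(a³/μ) = 2π√(8178³/398600) = 7360.1 s = 122.67 min.
Single-satellite node shift = (7360.1/86164) × 360° = 30.75°.
With 8 satellites evenly phased, successive equator crossings are 30.75/8 = 3.844° apart.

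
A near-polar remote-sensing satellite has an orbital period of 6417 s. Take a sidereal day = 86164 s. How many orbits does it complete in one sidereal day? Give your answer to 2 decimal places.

13.43

Orbits per sidereal day = 86164 / 6417.0 = 13.427.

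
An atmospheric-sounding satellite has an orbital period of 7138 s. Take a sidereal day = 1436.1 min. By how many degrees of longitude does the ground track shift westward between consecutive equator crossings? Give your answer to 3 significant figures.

During one orbit Earth rotates (7138.0 / 86166) × 360° = 29.82°.

29.8°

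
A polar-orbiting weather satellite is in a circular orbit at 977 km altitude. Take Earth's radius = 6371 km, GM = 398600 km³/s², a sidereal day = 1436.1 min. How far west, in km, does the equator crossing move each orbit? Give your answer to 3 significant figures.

2910 km

Semi-major axis a = 6371 + 977 = 7348 km. Period T = 2π√(a³/μ) = 2π√(7348³/398600) = 6268.5 s = 104.48 min.
During one orbit Earth rotates (6268.5 / 86166) × 360° = 26.19°.
At the equator that is 26.19° × (2π·6371/360) km/° = 26.19 × 111.2 = 2912 km.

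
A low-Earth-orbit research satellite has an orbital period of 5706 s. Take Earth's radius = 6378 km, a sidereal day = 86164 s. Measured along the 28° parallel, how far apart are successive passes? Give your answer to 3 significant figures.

Node shift per orbit = (5706.0/86164) × 360° = 23.84°.
Equatorial spacing = 23.84 × 111.3 km/° = 2654 km.
At 28° latitude, spacing = 2654 × cos(28°) = 2343 km.

2340 km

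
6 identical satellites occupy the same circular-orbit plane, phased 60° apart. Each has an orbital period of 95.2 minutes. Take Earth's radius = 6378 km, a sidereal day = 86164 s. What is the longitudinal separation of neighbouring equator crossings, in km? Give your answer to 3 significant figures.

T = 95.2 min = 5712.0 s.
Single-satellite node shift = (5712.0/86164) × 360° = 23.87°.
With 6 satellites evenly phased, successive equator crossings are 23.87/6 = 3.978° apart.
That is 3.978 × 111.3 = 443 km at the equator.

443 km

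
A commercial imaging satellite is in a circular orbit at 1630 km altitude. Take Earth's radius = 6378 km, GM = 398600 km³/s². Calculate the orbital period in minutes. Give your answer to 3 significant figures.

Semi-major axis a = 6378 + 1630 = 8008 km. Period T = 2π√(a³/μ) = 2π√(8008³/398600) = 7131.8 s = 118.86 min.

119 min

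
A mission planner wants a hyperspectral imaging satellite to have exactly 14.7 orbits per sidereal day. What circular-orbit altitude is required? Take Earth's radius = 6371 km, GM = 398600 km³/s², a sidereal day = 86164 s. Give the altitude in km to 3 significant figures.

655 km

Required period T = 86164 / 14.7 = 5861.5 s.
From T = 2π√(a³/μ): a = (μ T²/4π²)^(1/3) = (398600 × 5861.5² / 4π²)^(1/3) = 7026 km.
Altitude h = a − R = 7026 − 6371 = 655 km.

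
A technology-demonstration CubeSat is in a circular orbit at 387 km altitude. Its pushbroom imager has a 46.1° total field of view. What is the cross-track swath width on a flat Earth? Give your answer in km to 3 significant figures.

Half-angle = 46.1°/2 = 23.05°.
Swath width ≈ 2h·tan(θ/2) = 2 × 387 × tan(23.05°) = 329.3 km.

329 km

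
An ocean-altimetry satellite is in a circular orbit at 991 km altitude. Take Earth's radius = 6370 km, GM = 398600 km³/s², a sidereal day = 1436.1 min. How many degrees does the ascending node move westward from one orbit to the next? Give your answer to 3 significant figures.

26.3°

Semi-major axis a = 6370 + 991 = 7361 km. Period T = 2π√(a³/μ) = 2π√(7361³/398600) = 6285.2 s = 104.75 min.
During one orbit Earth rotates (6285.2 / 86166) × 360° = 26.26°.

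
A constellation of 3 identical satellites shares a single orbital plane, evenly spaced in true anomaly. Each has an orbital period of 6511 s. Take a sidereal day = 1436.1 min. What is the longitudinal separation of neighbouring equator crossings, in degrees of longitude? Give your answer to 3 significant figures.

9.07°

Single-satellite node shift = (6511.0/86166) × 360° = 27.20°.
With 3 satellites evenly phased, successive equator crossings are 27.20/3 = 9.068° apart.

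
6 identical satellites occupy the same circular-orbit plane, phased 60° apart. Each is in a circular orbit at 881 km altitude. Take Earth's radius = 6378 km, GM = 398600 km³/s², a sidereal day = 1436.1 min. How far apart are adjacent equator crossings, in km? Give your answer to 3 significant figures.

477 km

Semi-major axis a = 6378 + 881 = 7259 km. Period T = 2π√(a³/μ) = 2π√(7259³/398600) = 6155.0 s = 102.58 min.
Single-satellite node shift = (6155.0/86166) × 360° = 25.72°.
With 6 satellites evenly phased, successive equator crossings are 25.72/6 = 4.286° apart.
That is 4.286 × 111.3 = 477 km at the equator.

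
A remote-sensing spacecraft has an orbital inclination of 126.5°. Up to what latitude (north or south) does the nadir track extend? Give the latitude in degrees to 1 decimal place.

Retrograde orbit: the ground track reaches ±(180° − i) = ±(180 − 126.5) = ±53.5°.

53.5°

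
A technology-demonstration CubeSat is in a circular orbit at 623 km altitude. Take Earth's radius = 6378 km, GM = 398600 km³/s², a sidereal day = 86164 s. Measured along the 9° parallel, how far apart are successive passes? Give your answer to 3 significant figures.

Semi-major axis a = 6378 + 623 = 7001 km. Period T = 2π√(a³/μ) = 2π√(7001³/398600) = 5829.8 s = 97.16 min.
Node shift per orbit = (5829.8/86164) × 360° = 24.36°.
Equatorial spacing = 24.36 × 111.3 km/° = 2711 km.
At 9° latitude, spacing = 2711 × cos(9°) = 2678 km.

2680 km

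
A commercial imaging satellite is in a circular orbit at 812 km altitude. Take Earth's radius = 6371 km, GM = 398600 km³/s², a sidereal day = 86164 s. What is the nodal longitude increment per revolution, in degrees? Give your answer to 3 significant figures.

Semi-major axis a = 6371 + 812 = 7183 km. Period T = 2π√(a³/μ) = 2π√(7183³/398600) = 6058.6 s = 100.98 min.
During one orbit Earth rotates (6058.6 / 86164) × 360° = 25.31°.

25.3°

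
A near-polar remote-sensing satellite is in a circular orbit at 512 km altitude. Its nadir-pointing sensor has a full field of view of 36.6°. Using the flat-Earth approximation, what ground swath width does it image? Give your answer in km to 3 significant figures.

Half-angle = 36.6°/2 = 18.3°.
Swath width ≈ 2h·tan(θ/2) = 2 × 512 × tan(18.3°) = 338.7 km.

339 km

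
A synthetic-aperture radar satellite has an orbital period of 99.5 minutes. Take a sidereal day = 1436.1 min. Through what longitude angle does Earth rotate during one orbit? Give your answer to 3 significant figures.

24.9°

T = 99.5 min = 5970.0 s.
During one orbit Earth rotates (5970.0 / 86166) × 360° = 24.94°.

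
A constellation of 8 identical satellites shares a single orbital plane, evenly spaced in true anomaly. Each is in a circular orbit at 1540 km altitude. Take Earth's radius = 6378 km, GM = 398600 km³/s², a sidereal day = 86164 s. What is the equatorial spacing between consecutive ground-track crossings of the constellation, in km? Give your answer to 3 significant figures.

408 km

Semi-major axis a = 6378 + 1540 = 7918 km. Period T = 2π√(a³/μ) = 2π√(7918³/398600) = 7011.9 s = 116.86 min.
Single-satellite node shift = (7011.9/86164) × 360° = 29.30°.
With 8 satellites evenly phased, successive equator crossings are 29.30/8 = 3.662° apart.
That is 3.662 × 111.3 = 408 km at the equator.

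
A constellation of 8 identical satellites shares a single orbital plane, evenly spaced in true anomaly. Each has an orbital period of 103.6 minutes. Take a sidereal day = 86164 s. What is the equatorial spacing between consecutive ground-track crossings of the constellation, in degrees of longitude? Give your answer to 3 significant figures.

T = 103.6 min = 6216.0 s.
Single-satellite node shift = (6216.0/86164) × 360° = 25.97°.
With 8 satellites evenly phased, successive equator crossings are 25.97/8 = 3.246° apart.

3.25°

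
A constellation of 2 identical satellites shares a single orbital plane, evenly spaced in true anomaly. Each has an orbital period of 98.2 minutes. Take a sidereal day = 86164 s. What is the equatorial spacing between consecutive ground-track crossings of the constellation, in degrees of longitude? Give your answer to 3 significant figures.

T = 98.2 min = 5892.0 s.
Single-satellite node shift = (5892.0/86164) × 360° = 24.62°.
With 2 satellites evenly phased, successive equator crossings are 24.62/2 = 12.309° apart.

12.3°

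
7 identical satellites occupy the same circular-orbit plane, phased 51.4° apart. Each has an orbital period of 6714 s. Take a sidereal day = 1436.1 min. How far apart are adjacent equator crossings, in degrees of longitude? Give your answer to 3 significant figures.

4.01°

Single-satellite node shift = (6714.0/86166) × 360° = 28.05°.
With 7 satellites evenly phased, successive equator crossings are 28.05/7 = 4.007° apart.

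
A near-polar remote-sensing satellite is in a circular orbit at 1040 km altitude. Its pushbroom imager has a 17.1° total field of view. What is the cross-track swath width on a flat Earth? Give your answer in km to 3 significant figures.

313 km

Half-angle = 17.1°/2 = 8.55°.
Swath width ≈ 2h·tan(θ/2) = 2 × 1040 × tan(8.55°) = 312.7 km.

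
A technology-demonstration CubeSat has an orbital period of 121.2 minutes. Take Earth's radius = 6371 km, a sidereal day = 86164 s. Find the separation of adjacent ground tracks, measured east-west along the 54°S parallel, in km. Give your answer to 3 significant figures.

1990 km

T = 121.2 min = 7272.0 s.
Node shift per orbit = (7272.0/86164) × 360° = 30.38°.
Equatorial spacing = 30.38 × 111.2 km/° = 3378 km.
At 54° latitude, spacing = 3378 × cos(54°) = 1986 km.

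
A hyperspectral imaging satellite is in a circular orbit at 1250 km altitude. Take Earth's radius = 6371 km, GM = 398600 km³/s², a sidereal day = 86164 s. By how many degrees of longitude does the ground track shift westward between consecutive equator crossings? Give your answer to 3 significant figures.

27.7°

Semi-major axis a = 6371 + 1250 = 7621 km. Period T = 2π√(a³/μ) = 2π√(7621³/398600) = 6621.1 s = 110.35 min.
During one orbit Earth rotates (6621.1 / 86164) × 360° = 27.66°.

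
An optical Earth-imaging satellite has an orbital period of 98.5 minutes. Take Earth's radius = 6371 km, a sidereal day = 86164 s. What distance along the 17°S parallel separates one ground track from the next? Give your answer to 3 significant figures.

T = 98.5 min = 5910.0 s.
Node shift per orbit = (5910.0/86164) × 360° = 24.69°.
Equatorial spacing = 24.69 × 111.2 km/° = 2746 km.
At 17° latitude, spacing = 2746 × cos(17°) = 2626 km.

2630 km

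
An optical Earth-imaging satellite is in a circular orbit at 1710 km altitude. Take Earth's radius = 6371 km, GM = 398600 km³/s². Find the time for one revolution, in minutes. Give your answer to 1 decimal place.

Semi-major axis a = 6371 + 1710 = 8081 km. Period T = 2π√(a³/μ) = 2π√(8081³/398600) = 7229.5 s = 120.49 min.

120.5 min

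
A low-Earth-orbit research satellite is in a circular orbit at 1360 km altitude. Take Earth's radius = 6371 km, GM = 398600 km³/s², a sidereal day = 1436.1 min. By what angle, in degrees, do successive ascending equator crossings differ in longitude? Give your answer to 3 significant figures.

Semi-major axis a = 6371 + 1360 = 7731 km. Period T = 2π√(a³/μ) = 2π√(7731³/398600) = 6765.0 s = 112.75 min.
During one orbit Earth rotates (6765.0 / 86166) × 360° = 28.26°.

28.3°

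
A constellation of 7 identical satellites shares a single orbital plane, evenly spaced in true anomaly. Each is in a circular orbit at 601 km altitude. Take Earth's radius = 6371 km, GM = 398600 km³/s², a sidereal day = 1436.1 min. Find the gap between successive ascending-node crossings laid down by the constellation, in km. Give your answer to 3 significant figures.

385 km

Semi-major axis a = 6371 + 601 = 6972 km. Period T = 2π√(a³/μ) = 2π√(6972³/398600) = 5793.6 s = 96.56 min.
Single-satellite node shift = (5793.6/86166) × 360° = 24.21°.
With 7 satellites evenly phased, successive equator crossings are 24.21/7 = 3.458° apart.
That is 3.458 × 111.2 = 385 km at the equator.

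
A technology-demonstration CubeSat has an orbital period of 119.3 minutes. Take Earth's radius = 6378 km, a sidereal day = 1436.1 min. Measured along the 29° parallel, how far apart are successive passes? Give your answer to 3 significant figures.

T = 119.3 min = 7158.0 s.
Node shift per orbit = (7158.0/86166) × 360° = 29.91°.
Equatorial spacing = 29.91 × 111.3 km/° = 3329 km.
At 29° latitude, spacing = 3329 × cos(29°) = 2912 km.

2910 km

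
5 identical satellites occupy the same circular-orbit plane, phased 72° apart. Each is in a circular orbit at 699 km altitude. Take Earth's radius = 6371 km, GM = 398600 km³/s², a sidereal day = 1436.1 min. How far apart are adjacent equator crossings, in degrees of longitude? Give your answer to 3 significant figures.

4.94°

Semi-major axis a = 6371 + 699 = 7070 km. Period T = 2π√(a³/μ) = 2π√(7070³/398600) = 5916.2 s = 98.60 min.
Single-satellite node shift = (5916.2/86166) × 360° = 24.72°.
With 5 satellites evenly phased, successive equator crossings are 24.72/5 = 4.944° apart.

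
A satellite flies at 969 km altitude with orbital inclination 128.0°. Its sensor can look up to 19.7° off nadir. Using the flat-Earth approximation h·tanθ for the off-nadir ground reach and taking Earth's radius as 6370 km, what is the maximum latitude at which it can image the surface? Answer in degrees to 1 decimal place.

55.1°

Retrograde orbit: the ground track reaches ±(180° − i) = ±(180 − 128.0) = ±52.0°.
Sensor half-swath on the ground ≈ 969·tan(19.7°) = 347 km = 3.12° of latitude.
Maximum observable latitude ≈ 52.0 + 3.12 = 55.1°.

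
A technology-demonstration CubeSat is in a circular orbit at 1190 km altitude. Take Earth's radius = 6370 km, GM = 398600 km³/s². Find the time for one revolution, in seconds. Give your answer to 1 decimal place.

6541.7 seconds

Semi-major axis a = 6370 + 1190 = 7560 km. Period T = 2π√(a³/μ) = 2π√(7560³/398600) = 6541.7 s = 109.03 min.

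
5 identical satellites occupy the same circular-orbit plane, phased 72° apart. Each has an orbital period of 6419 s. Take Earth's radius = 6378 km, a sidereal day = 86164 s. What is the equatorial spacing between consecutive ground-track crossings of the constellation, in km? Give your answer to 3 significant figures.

597 km

Single-satellite node shift = (6419.0/86164) × 360° = 26.82°.
With 5 satellites evenly phased, successive equator crossings are 26.82/5 = 5.364° apart.
That is 5.364 × 111.3 = 597 km at the equator.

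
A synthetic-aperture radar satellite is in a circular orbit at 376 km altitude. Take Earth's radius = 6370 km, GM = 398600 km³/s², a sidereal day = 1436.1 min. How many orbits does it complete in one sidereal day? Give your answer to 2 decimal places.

Semi-major axis a = 6370 + 376 = 6746 km. Period T = 2π√(a³/μ) = 2π√(6746³/398600) = 5514.2 s = 91.90 min.
Orbits per sidereal day = 86166 / 5514.2 = 15.626.

15.63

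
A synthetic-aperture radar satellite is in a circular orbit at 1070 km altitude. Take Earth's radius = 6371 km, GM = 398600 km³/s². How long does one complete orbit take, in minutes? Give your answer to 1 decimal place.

106.5 min

Semi-major axis a = 6371 + 1070 = 7441 km. Period T = 2π√(a³/μ) = 2π√(7441³/398600) = 6387.9 s = 106.47 min.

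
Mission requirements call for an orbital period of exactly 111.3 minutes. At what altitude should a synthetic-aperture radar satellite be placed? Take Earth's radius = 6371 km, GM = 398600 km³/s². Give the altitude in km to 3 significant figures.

T = 111.3 min = 6678.0 s.
From T = 2π√(a³/μ): a = (μ T²/4π²)^(1/3) = (398600 × 6678.0² / 4π²)^(1/3) = 7665 km.
Altitude h = a − R = 7665 − 6371 = 1294 km.

1290 km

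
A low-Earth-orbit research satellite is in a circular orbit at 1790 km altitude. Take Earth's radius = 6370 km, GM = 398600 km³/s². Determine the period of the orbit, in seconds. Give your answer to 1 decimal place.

7335.8 seconds

Semi-major axis a = 6370 + 1790 = 8160 km. Period T = 2π√(a³/μ) = 2π√(8160³/398600) = 7335.8 s = 122.26 min.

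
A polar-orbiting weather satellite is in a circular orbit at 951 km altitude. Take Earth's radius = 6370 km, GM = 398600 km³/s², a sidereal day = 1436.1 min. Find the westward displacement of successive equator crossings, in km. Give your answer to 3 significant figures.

2900 km

Semi-major axis a = 6370 + 951 = 7321 km. Period T = 2π√(a³/μ) = 2π√(7321³/398600) = 6234.0 s = 103.90 min.
During one orbit Earth rotates (6234.0 / 86166) × 360° = 26.05°.
At the equator that is 26.05° × (2π·6370/360) km/° = 26.05 × 111.2 = 2896 km.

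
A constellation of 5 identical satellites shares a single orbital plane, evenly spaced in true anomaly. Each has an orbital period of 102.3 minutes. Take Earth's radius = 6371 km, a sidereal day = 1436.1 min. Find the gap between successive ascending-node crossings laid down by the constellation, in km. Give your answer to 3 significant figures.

T = 102.3 min = 6138.0 s.
Single-satellite node shift = (6138.0/86166) × 360° = 25.64°.
With 5 satellites evenly phased, successive equator crossings are 25.64/5 = 5.129° apart.
That is 5.129 × 111.2 = 570 km at the equator.

570 km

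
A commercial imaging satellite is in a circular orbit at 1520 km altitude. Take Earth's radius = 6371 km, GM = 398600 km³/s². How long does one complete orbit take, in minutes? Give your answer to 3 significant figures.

116 min

Semi-major axis a = 6371 + 1520 = 7891 km. Period T = 2π√(a³/μ) = 2π√(7891³/398600) = 6976.0 s = 116.27 min.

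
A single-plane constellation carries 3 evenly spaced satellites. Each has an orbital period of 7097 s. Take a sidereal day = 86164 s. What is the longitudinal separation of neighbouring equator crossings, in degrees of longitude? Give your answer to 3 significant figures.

Single-satellite node shift = (7097.0/86164) × 360° = 29.65°.
With 3 satellites evenly phased, successive equator crossings are 29.65/3 = 9.884° apart.

9.88°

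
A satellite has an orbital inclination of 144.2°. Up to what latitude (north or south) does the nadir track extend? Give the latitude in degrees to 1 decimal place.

35.8°

Retrograde orbit: the ground track reaches ±(180° − i) = ±(180 − 144.2) = ±35.8°.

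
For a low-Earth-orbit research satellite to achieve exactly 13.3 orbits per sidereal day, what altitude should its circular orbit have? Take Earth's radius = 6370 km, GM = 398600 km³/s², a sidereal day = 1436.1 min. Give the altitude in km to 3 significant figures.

Required period T = 86166 / 13.3 = 6478.6 s.
From T = 2π√(a³/μ): a = (μ T²/4π²)^(1/3) = (398600 × 6478.6² / 4π²)^(1/3) = 7511 km.
Altitude h = a − R = 7511 − 6370 = 1141 km.

1140 km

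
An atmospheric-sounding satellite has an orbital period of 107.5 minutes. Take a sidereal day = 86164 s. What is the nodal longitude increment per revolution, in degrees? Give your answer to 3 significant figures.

26.9°

T = 107.5 min = 6450.0 s.
During one orbit Earth rotates (6450.0 / 86164) × 360° = 26.95°.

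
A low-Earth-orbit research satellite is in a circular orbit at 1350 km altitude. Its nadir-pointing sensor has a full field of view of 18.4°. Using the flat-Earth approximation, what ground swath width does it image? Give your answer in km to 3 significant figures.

Half-angle = 18.4°/2 = 9.2°.
Swath width ≈ 2h·tan(θ/2) = 2 × 1350 × tan(9.2°) = 437.3 km.

437 km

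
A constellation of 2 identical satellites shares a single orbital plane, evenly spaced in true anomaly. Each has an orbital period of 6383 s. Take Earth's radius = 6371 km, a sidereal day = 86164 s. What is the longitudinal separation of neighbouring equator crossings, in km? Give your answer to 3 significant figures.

1480 km

Single-satellite node shift = (6383.0/86164) × 360° = 26.67°.
With 2 satellites evenly phased, successive equator crossings are 26.67/2 = 13.334° apart.
That is 13.334 × 111.2 = 1483 km at the equator.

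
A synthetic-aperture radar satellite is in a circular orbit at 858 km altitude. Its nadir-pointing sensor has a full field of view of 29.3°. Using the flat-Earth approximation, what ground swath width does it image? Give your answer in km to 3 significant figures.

449 km

Half-angle = 29.3°/2 = 14.65°.
Swath width ≈ 2h·tan(θ/2) = 2 × 858 × tan(14.65°) = 448.6 km.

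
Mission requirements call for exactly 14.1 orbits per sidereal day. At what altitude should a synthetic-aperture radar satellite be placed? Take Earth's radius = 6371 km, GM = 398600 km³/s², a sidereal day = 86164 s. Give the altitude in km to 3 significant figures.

853 km

Required period T = 86164 / 14.1 = 6110.9 s.
From T = 2π√(a³/μ): a = (μ T²/4π²)^(1/3) = (398600 × 6110.9² / 4π²)^(1/3) = 7224 km.
Altitude h = a − R = 7224 − 6371 = 853 km.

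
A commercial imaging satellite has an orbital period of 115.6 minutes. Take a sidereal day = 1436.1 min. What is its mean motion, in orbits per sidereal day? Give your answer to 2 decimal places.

12.42

T = 115.6 min = 6936.0 s.
Orbits per sidereal day = 86166 / 6936.0 = 12.423.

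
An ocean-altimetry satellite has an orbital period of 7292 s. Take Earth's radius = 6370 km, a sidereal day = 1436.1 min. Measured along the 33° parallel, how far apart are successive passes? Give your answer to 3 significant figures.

Node shift per orbit = (7292.0/86166) × 360° = 30.47°.
Equatorial spacing = 30.47 × 111.2 km/° = 3387 km.
At 33° latitude, spacing = 3387 × cos(33°) = 2841 km.

2840 km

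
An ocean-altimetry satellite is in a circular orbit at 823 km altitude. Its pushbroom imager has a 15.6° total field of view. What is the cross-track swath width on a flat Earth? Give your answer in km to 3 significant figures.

Half-angle = 15.6°/2 = 7.8°.
Swath width ≈ 2h·tan(θ/2) = 2 × 823 × tan(7.8°) = 225.5 km.

225 km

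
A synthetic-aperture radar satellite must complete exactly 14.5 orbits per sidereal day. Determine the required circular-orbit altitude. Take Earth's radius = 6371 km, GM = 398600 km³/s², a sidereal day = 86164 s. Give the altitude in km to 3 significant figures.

720 km

Required period T = 86164 / 14.5 = 5942.3 s.
From T = 2π√(a³/μ): a = (μ T²/4π²)^(1/3) = (398600 × 5942.3² / 4π²)^(1/3) = 7091 km.
Altitude h = a − R = 7091 − 6371 = 720 km.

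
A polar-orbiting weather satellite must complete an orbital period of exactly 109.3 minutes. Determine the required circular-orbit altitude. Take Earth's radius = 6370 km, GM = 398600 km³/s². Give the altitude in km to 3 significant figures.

1200 km

T = 109.3 min = 6558.0 s.
From T = 2π√(a³/μ): a = (μ T²/4π²)^(1/3) = (398600 × 6558.0² / 4π²)^(1/3) = 7573 km.
Altitude h = a − R = 7573 − 6370 = 1203 km.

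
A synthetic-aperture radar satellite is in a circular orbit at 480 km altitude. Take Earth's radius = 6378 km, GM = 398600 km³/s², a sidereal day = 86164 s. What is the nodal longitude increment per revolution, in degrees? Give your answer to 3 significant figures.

Semi-major axis a = 6378 + 480 = 6858 km. Period T = 2π√(a³/μ) = 2π√(6858³/398600) = 5652.1 s = 94.20 min.
During one orbit Earth rotates (5652.1 / 86164) × 360° = 23.61°.

23.6°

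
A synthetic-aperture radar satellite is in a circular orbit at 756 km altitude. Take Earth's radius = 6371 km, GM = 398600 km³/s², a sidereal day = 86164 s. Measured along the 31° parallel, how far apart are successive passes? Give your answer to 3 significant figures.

2380 km

Semi-major axis a = 6371 + 756 = 7127 km. Period T = 2π√(a³/μ) = 2π√(7127³/398600) = 5987.9 s = 99.80 min.
Node shift per orbit = (5987.9/86164) × 360° = 25.02°.
Equatorial spacing = 25.02 × 111.2 km/° = 2782 km.
At 31° latitude, spacing = 2782 × cos(31°) = 2385 km.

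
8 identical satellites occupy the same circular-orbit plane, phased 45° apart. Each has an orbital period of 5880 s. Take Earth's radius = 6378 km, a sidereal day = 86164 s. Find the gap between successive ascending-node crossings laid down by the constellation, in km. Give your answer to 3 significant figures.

Single-satellite node shift = (5880.0/86164) × 360° = 24.57°.
With 8 satellites evenly phased, successive equator crossings are 24.57/8 = 3.071° apart.
That is 3.071 × 111.3 = 342 km at the equator.

342 km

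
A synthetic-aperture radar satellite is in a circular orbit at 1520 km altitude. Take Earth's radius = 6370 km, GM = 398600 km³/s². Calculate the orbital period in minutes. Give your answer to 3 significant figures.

Semi-major axis a = 6370 + 1520 = 7890 km. Period T = 2π√(a³/μ) = 2π√(7890³/398600) = 6974.7 s = 116.25 min.

116 min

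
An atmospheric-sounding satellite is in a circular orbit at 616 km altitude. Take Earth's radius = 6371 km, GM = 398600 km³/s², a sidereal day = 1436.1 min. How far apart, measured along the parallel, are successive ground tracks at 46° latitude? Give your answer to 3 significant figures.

Semi-major axis a = 6371 + 616 = 6987 km. Period T = 2π√(a³/μ) = 2π√(6987³/398600) = 5812.3 s = 96.87 min.
Node shift per orbit = (5812.3/86166) × 360° = 24.28°.
Equatorial spacing = 24.28 × 111.2 km/° = 2700 km.
At 46° latitude, spacing = 2700 × cos(46°) = 1876 km.

1880 km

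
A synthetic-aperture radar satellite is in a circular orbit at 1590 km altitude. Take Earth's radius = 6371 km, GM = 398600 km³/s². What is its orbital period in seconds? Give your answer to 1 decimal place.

Semi-major axis a = 6371 + 1590 = 7961 km. Period T = 2π√(a³/μ) = 2π√(7961³/398600) = 7069.1 s = 117.82 min.

7069.1 seconds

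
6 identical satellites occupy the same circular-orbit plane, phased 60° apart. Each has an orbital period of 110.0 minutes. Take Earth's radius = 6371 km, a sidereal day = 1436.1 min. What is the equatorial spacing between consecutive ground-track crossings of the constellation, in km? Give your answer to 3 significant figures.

511 km

T = 110.0 min = 6600.0 s.
Single-satellite node shift = (6600.0/86166) × 360° = 27.57°.
With 6 satellites evenly phased, successive equator crossings are 27.57/6 = 4.596° apart.
That is 4.596 × 111.2 = 511 km at the equator.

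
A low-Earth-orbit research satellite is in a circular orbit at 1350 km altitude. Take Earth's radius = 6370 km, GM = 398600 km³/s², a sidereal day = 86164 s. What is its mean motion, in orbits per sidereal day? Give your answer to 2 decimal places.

12.76

Semi-major axis a = 6370 + 1350 = 7720 km. Period T = 2π√(a³/μ) = 2π√(7720³/398600) = 6750.5 s = 112.51 min.
Orbits per sidereal day = 86164 / 6750.5 = 12.764.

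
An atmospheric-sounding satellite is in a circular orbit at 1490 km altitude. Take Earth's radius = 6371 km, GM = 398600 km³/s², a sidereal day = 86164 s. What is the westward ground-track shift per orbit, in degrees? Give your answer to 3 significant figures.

Semi-major axis a = 6371 + 1490 = 7861 km. Period T = 2π√(a³/μ) = 2π√(7861³/398600) = 6936.3 s = 115.61 min.
During one orbit Earth rotates (6936.3 / 86164) × 360° = 28.98°.

29.0°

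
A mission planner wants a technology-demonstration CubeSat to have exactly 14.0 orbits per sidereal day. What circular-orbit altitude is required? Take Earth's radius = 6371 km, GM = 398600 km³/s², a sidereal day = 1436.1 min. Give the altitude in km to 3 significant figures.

Required period T = 86166 / 14.0 = 6154.7 s.
From T = 2π√(a³/μ): a = (μ T²/4π²)^(1/3) = (398600 × 6154.7² / 4π²)^(1/3) = 7259 km.
Altitude h = a − R = 7259 − 6371 = 888 km.

888 km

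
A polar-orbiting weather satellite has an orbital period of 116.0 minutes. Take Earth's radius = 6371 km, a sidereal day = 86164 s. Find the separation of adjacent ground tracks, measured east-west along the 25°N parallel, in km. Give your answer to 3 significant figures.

2930 km

T = 116.0 min = 6960.0 s.
Node shift per orbit = (6960.0/86164) × 360° = 29.08°.
Equatorial spacing = 29.08 × 111.2 km/° = 3233 km.
At 25° latitude, spacing = 3233 × cos(25°) = 2931 km.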